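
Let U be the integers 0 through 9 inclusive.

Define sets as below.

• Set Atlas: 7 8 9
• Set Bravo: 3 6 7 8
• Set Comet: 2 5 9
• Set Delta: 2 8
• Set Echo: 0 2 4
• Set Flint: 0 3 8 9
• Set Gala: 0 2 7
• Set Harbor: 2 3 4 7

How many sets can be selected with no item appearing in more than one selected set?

2

Atlas, Echo are pairwise disjoint (Atlas={7,8,9}; Echo={0,2,4}).
Every remaining set overlaps one of these, and no 3 of the listed sets are pairwise disjoint, so 2 is the maximum.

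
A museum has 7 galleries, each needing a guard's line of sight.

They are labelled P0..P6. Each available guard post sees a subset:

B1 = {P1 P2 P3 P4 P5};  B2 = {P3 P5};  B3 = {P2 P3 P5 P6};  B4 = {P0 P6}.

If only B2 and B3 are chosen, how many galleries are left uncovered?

Union of B2, B3 = {P2, P3, P5, P6}.
Not covered: P0, P1, P4 — 3 galleries.

3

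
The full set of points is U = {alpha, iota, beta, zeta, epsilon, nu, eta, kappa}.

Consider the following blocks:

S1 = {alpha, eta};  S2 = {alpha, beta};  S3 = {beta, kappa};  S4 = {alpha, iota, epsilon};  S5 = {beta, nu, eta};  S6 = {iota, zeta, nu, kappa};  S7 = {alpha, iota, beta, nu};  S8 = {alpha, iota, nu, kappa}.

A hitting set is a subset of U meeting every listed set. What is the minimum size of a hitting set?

3

H = {alpha, nu, kappa} meets every block (each contains at least one member of H), and |H| = 3.
No choice of 2 points meets every block, so 3 is the minimum.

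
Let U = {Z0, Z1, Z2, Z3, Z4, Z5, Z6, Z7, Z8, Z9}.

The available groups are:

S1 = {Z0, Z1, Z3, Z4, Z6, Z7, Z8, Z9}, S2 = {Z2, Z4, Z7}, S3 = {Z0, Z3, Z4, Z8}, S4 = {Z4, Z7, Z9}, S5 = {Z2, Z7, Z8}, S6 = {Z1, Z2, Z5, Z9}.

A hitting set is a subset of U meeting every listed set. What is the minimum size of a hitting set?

2

Take H = {Z2, Z4}. Each listed group contains at least one of these, so H is a hitting set of size 2.
The groups S3, S6 are pairwise disjoint, so any hitting set needs a separate point for each — at least 2. Hence 2 is optimal.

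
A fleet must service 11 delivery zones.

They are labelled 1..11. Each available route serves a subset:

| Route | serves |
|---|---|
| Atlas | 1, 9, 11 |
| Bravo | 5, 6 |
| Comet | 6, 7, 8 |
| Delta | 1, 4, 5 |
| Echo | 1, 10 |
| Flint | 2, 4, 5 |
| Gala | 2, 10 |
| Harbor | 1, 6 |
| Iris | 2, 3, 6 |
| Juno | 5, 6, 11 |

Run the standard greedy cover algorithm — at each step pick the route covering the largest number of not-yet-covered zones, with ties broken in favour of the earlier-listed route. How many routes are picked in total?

Greedy: pick Atlas (covers 3 new) → pick Comet (covers 3 new) → pick Flint (covers 3 new) → pick Echo (covers 1 new) → pick Iris (covers 1 new). Total picks: 5.

5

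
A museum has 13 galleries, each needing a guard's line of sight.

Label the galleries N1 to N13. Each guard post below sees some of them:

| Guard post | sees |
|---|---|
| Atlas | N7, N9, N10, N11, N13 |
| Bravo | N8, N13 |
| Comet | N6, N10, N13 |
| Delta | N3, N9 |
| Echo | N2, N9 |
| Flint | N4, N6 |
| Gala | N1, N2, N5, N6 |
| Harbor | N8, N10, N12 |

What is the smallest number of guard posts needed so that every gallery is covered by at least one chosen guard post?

5

Atlas and Delta and Flint and Gala and Harbor together: Atlas ∪ Delta ∪ Flint ∪ Gala ∪ Harbor = {N1, N2, N3, N4, N5, N6, N7, N8, N9, N10, N11, N12, N13} — every gallery is covered.
No 4 of the 8 guard posts cover everything (all 70 combinations miss at least one gallery), so 5 is optimal.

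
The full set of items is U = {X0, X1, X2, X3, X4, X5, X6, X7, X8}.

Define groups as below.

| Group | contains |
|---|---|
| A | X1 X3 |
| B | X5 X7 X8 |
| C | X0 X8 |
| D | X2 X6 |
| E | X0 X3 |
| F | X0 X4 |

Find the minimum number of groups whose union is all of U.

4

Take {A, B, D, F}. Their union is {X0, X1, X2, X3, X4, X5, X6, X7, X8}, which is all 9 items.
Only A contains X1, so A is forced; the remaining 7 items need at least 3 more groups (each remaining group adds at most 3) — so at least 4 groups are needed, and 4 is optimal.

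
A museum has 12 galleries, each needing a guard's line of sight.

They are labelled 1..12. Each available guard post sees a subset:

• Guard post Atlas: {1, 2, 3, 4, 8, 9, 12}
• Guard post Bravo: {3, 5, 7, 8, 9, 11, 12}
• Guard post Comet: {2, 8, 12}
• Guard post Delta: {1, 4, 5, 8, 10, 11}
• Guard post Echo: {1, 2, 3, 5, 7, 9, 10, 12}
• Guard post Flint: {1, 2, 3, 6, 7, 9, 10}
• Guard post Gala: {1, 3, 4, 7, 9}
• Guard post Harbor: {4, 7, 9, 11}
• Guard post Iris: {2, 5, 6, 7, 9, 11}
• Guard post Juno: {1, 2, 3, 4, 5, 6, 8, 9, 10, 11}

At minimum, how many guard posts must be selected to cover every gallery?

2

Take {Echo, Juno}. Their union is {1, 2, 3, 4, 5, 6, 7, 8, 9, 10, 11, 12}, which is all 12 galleries.
No single guard post has all 12 galleries (the largest, Juno, has 10), so 2 is optimal.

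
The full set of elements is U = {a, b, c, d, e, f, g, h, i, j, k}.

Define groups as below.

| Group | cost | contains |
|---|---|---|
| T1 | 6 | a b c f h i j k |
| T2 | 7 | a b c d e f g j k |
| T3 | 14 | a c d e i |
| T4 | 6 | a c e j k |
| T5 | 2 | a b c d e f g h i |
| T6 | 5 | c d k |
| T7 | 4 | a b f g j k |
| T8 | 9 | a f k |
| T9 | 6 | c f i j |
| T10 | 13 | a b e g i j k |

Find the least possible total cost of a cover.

T5, T7 together cover every element (T5 ∪ T7 = {a, b, c, d, e, f, g, h, i, j, k}); total cost 2 + 4 = 6.
No covering selection has total cost below 6.

6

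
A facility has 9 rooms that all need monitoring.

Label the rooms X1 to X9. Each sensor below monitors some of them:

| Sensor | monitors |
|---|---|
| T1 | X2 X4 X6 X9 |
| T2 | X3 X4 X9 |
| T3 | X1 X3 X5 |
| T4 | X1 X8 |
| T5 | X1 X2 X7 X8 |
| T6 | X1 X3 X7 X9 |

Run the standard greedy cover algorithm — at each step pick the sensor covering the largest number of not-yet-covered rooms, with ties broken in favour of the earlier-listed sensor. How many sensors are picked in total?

3

Greedy: pick T1 (covers 4 new) → pick T3 (covers 3 new) → pick T5 (covers 2 new). Total picks: 3.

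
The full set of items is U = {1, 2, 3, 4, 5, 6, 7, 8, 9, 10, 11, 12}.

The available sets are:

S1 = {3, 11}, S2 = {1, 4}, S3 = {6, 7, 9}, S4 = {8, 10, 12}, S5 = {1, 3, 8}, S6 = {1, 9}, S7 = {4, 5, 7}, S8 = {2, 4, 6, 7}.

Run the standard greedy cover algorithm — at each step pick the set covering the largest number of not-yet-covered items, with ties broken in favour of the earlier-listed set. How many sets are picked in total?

Greedy: pick S8 (covers 4 new) → pick S4 (covers 3 new) → pick S1 (covers 2 new) → pick S6 (covers 2 new) → pick S7 (covers 1 new). Total picks: 5.

5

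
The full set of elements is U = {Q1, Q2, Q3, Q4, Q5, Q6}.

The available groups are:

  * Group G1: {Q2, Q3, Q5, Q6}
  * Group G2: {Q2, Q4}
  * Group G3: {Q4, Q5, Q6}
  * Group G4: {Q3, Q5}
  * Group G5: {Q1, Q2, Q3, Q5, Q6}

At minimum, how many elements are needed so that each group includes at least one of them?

2

Take H = {Q2, Q5}. Each listed group contains at least one of these, so H is a hitting set of size 2.
The groups G2, G4 are pairwise disjoint, so any hitting set needs a separate element for each — at least 2. Hence 2 is optimal.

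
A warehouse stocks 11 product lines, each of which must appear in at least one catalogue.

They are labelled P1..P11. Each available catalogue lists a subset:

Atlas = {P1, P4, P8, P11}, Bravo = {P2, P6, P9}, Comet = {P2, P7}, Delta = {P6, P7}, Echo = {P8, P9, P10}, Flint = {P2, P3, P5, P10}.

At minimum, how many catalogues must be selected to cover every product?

Take {Atlas, Bravo, Delta, Flint}. Their union is {P1, P2, P3, P4, P5, P6, P7, P8, P9, P10, P11}, which is all 11 products.
No 3 of the 6 catalogues cover everything (all 20 combinations miss at least one product), so 4 is optimal.

4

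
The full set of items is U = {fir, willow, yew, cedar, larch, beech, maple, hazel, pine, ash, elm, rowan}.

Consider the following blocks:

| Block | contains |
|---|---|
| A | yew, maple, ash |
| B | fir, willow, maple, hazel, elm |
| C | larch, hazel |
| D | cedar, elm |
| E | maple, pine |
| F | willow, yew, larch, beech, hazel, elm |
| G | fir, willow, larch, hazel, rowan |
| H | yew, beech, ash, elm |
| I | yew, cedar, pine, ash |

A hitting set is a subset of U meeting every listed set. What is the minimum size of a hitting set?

The 4 items {cedar, maple, hazel, elm} hit every block.
No choice of 3 items meets every block, so 4 is the minimum.

4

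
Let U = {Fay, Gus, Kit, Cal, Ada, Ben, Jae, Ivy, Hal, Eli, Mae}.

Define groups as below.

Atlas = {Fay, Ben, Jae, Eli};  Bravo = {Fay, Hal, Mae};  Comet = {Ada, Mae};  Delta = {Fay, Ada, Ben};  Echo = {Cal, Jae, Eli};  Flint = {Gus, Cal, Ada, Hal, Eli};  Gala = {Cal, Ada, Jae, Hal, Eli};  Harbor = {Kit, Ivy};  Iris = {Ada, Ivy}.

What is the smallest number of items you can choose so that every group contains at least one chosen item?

Take H = {Kit, Ada, Jae, Hal}. Each listed group contains at least one of these, so H is a hitting set of size 4.
No choice of 3 items meets every group, so 4 is the minimum.

4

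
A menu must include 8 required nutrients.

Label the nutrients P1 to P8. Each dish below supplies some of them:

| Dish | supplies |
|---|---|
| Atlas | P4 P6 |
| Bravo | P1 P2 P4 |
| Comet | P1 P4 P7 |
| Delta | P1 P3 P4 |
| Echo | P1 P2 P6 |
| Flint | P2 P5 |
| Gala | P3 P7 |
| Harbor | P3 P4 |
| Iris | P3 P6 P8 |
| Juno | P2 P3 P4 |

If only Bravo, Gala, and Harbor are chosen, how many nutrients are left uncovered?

Union of Bravo, Gala, Harbor = {P1, P2, P3, P4, P7}.
Not covered: P5, P6, P8 — 3 nutrients.

3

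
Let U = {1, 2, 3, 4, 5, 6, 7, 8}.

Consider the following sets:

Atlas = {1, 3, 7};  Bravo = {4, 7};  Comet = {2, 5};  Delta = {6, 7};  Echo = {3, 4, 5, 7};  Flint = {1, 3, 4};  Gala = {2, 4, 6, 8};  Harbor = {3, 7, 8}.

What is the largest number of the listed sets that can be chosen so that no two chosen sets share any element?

Comet, Delta, Flint are pairwise disjoint (Comet={2,5}; Delta={6,7}; Flint={1,3,4}).
Every remaining set overlaps one of these, and no 4 of the listed sets are pairwise disjoint, so 3 is the maximum.

3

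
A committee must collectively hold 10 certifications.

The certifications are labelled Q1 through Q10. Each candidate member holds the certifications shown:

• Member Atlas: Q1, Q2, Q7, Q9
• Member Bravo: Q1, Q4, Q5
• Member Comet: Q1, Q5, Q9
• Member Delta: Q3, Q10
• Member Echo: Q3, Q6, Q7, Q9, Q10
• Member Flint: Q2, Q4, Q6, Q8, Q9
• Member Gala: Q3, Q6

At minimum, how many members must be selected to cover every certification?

Bravo and Echo and Flint together: Bravo ∪ Echo ∪ Flint = {Q1, Q2, Q3, Q4, Q5, Q6, Q7, Q8, Q9, Q10} — every certification is covered.
Only Flint contains Q8, so Flint is forced; the remaining 5 certifications need at least 2 more members (each remaining member adds at most 3) — so at least 3 members are needed, and 3 is optimal.

3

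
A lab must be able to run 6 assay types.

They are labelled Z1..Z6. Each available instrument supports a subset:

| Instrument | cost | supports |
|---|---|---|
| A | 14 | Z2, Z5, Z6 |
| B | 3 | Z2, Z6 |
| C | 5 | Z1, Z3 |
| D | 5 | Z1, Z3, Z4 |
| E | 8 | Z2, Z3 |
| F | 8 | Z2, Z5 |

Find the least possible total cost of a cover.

B, D, F together cover every assay (B ∪ D ∪ F = {Z1, Z2, Z3, Z4, Z5, Z6}); total cost 3 + 5 + 8 = 16.
No covering selection has total cost below 16.

16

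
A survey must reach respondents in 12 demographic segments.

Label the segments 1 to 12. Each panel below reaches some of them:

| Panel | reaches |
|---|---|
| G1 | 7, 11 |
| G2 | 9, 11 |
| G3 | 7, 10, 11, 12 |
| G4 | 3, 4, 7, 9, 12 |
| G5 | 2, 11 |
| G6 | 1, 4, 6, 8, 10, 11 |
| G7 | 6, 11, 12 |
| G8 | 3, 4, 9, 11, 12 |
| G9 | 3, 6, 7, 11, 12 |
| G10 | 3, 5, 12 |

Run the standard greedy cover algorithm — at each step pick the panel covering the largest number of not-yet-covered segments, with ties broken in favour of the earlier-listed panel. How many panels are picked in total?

4

Greedy: pick G6 (covers 6 new) → pick G4 (covers 4 new) → pick G5 (covers 1 new) → pick G10 (covers 1 new). Total picks: 4.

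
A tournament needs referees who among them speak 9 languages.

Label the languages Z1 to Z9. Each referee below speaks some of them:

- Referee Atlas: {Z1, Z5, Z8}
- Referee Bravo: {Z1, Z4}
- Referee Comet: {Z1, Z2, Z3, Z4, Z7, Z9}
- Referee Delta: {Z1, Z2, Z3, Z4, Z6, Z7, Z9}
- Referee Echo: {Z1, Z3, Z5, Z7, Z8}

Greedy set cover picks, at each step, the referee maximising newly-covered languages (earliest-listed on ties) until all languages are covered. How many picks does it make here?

2

Greedy: pick Delta (covers 7 new) → pick Atlas (covers 2 new). Total picks: 2.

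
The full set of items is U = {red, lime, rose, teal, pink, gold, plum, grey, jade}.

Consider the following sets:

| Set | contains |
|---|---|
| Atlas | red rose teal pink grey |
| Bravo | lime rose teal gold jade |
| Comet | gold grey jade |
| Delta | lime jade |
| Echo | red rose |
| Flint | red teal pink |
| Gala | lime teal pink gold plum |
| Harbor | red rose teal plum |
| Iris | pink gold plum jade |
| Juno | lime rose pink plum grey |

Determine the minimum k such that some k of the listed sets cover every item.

Take {Atlas, Bravo, Iris}. Their union is {red, lime, rose, teal, pink, gold, plum, grey, jade}, which is all 9 items.
No 2 of the 10 sets cover everything (all 45 combinations miss at least one item), so 3 is optimal.

3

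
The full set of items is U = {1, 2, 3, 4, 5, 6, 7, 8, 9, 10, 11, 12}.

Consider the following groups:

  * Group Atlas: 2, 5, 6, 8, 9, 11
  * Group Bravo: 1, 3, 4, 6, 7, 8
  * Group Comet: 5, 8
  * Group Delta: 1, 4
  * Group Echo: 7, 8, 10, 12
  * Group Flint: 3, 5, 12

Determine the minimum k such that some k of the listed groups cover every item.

Take {Atlas, Bravo, Echo}. Their union is {1, 2, 3, 4, 5, 6, 7, 8, 9, 10, 11, 12}, which is all 12 items.
Only Atlas contains 2, so Atlas is forced; the remaining 6 items need at least 2 more groups (each remaining group adds at most 4) — so at least 3 groups are needed, and 3 is optimal.

3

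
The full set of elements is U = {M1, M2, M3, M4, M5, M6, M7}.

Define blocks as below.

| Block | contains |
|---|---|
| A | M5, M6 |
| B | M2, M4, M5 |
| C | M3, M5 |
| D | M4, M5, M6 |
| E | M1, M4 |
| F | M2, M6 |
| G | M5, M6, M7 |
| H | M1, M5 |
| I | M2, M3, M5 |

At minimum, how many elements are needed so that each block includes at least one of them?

Take T = {M4, M5, M6}. Each listed block contains at least one of these, so T is a hitting set of size 3.
The blocks C, E, F are pairwise disjoint, so any hitting set needs a separate element for each — at least 3. Hence 3 is optimal.

3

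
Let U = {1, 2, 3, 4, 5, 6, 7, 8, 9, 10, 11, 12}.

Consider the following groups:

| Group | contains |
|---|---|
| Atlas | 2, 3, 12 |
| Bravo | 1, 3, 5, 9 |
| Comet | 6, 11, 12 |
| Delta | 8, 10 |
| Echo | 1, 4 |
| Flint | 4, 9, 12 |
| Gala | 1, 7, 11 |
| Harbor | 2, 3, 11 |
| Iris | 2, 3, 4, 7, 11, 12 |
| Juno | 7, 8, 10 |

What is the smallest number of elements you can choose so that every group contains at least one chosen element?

4

H = {1, 8, 11, 12} meets every group (each contains at least one member of H), and |H| = 4.
No choice of 3 elements meets every group, so 4 is the minimum.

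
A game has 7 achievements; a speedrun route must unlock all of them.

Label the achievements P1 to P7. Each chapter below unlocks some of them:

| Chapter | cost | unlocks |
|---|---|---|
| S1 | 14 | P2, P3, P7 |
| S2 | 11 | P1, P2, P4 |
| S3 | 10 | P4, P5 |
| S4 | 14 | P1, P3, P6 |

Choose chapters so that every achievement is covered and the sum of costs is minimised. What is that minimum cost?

S1, S3, S4 together cover every achievement (S1 ∪ S3 ∪ S4 = {P1, P2, P3, P4, P5, P6, P7}); total cost 14 + 10 + 14 = 38.
The greedy pick S2, S1, S3, S4 costs 49; no covering selection beats 38.

38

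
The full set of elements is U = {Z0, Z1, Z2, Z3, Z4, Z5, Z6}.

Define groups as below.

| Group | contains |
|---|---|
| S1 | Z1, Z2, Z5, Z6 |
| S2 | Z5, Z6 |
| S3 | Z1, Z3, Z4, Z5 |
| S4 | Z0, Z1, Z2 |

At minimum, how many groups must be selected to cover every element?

S2 and S3 and S4 together: S2 ∪ S3 ∪ S4 = {Z0, Z1, Z2, Z3, Z4, Z5, Z6} — every element is covered.
Only S4 contains Z0, so S4 is forced; the remaining 4 elements need at least 2 more groups (each remaining group adds at most 3) — so at least 3 groups are needed, and 3 is optimal.

3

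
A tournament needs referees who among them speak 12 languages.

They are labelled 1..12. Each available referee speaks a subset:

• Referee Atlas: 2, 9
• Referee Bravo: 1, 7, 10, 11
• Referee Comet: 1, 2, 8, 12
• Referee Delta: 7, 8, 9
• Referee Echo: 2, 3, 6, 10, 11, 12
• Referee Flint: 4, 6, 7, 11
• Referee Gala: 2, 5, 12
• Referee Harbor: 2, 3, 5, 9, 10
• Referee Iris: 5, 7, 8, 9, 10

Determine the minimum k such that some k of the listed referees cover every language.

Take {Comet, Flint, Harbor}. Their union is {1, 2, 3, 4, 5, 6, 7, 8, 9, 10, 11, 12}, which is all 12 languages.
Only Flint contains 4, so Flint is forced; the remaining 8 languages need at least 2 more referees (each remaining referee adds at most 5) — so at least 3 referees are needed, and 3 is optimal.

3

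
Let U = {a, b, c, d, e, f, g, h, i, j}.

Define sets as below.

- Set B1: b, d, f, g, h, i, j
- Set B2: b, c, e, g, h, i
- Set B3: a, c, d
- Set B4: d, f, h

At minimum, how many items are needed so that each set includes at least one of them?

T = {c, d} meets every set (each contains at least one member of T), and |T| = 2.
No single item lies in every set, so at least 2 are needed and 2 is optimal.

2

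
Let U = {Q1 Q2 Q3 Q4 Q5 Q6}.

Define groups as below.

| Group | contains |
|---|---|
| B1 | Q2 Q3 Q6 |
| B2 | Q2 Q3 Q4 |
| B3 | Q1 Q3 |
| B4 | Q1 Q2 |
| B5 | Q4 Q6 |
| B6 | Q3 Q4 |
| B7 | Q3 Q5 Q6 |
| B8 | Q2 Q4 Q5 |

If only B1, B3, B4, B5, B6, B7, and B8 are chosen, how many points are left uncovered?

Union of B1, B3, B4, B5, B6, B7, B8 = {Q1, Q2, Q3, Q4, Q5, Q6} — that's every point, so 0 are uncovered.

0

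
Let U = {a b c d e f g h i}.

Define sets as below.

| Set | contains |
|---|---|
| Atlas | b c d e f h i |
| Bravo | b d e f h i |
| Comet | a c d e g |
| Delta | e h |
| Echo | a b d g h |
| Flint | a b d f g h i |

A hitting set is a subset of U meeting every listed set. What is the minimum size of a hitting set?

T = {a, h} meets every set (each contains at least one member of T), and |T| = 2.
No single item lies in every set, so at least 2 are needed and 2 is optimal.

2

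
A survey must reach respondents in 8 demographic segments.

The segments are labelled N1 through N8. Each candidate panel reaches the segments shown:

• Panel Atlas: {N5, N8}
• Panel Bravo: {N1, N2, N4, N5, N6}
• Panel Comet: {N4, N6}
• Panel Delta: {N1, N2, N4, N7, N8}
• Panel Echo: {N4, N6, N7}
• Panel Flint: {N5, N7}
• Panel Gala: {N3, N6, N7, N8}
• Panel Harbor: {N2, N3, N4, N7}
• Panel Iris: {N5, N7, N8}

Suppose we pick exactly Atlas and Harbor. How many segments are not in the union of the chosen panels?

2

Union of Atlas, Harbor = {N2, N3, N4, N5, N7, N8}.
Not covered: N1, N6 — 2 segments.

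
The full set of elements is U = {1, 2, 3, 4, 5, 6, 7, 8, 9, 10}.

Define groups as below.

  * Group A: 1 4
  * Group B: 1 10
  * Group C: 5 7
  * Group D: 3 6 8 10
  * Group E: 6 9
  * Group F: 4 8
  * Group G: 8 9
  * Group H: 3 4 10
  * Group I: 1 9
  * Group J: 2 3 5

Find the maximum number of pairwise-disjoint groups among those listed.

B, E, F, J are pairwise disjoint (B={1,10}; E={6,9}; F={4,8}; J={2,3,5}).
Every remaining group overlaps one of these, and no 5 of the listed groups are pairwise disjoint, so 4 is the maximum.

4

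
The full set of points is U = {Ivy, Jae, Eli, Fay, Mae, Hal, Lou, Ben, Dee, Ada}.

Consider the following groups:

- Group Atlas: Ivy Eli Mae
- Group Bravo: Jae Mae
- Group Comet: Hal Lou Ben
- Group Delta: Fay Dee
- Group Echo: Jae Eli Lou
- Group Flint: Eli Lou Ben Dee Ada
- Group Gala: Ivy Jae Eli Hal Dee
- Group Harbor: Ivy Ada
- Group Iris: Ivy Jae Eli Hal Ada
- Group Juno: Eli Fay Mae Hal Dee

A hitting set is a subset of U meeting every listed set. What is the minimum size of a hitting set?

4

H = {Ivy, Fay, Mae, Lou} meets every group (each contains at least one member of H), and |H| = 4.
The groups Bravo, Comet, Delta, Harbor are pairwise disjoint, so any hitting set needs a separate point for each — at least 4. Hence 4 is optimal.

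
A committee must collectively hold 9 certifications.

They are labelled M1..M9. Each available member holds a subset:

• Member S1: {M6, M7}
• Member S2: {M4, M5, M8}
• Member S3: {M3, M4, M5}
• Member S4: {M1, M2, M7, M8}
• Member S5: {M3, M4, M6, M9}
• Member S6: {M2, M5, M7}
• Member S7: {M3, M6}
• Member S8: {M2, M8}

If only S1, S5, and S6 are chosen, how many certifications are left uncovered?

Union of S1, S5, S6 = {M2, M3, M4, M5, M6, M7, M9}.
Not covered: M1, M8 — 2 certifications.

2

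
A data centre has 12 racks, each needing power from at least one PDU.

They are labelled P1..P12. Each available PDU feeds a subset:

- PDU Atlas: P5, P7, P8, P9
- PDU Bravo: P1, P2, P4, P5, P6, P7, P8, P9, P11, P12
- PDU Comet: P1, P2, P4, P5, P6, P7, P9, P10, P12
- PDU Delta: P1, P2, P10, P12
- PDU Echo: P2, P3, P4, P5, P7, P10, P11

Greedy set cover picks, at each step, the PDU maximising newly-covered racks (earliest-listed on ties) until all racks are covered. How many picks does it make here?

Greedy: pick Bravo (covers 10 new) → pick Echo (covers 2 new). Total picks: 2.

2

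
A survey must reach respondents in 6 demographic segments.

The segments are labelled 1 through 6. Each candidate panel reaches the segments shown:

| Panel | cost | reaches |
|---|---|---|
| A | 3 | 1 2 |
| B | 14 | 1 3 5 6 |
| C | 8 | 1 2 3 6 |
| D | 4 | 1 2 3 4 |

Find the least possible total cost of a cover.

B, D together cover every segment (B ∪ D = {1, 2, 3, 4, 5, 6}); total cost 14 + 4 = 18.
No covering selection has total cost below 18.

18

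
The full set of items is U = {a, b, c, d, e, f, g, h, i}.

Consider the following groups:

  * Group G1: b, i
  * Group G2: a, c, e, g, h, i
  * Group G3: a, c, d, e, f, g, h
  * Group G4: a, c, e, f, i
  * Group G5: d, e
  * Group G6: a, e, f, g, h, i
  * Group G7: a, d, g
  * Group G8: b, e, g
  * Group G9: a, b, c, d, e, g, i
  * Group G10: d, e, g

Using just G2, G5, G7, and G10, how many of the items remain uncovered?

Union of G2, G5, G7, G10 = {a, c, d, e, g, h, i}.
Not covered: b, f — 2 items.

2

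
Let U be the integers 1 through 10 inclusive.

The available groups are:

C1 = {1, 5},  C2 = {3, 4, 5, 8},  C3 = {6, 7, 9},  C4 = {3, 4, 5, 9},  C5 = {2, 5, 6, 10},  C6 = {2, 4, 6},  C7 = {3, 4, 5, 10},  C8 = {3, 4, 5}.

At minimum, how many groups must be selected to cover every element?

C1 and C2 and C3 and C5 together: C1 ∪ C2 ∪ C3 ∪ C5 = {1, 2, 3, 4, 5, 6, 7, 8, 9, 10} — every element is covered.
Only C1 contains 1, so C1 is forced; the remaining 8 elements need at least 3 more groups (each remaining group adds at most 3) — so at least 4 groups are needed, and 4 is optimal.

4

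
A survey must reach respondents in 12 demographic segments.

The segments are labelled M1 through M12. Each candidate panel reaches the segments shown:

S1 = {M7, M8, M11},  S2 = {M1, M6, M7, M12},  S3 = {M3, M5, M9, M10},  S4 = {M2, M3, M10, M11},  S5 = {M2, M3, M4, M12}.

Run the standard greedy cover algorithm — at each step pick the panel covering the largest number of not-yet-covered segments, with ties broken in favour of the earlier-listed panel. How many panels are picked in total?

4

Greedy: pick S2 (covers 4 new) → pick S3 (covers 4 new) → pick S1 (covers 2 new) → pick S5 (covers 2 new). Total picks: 4.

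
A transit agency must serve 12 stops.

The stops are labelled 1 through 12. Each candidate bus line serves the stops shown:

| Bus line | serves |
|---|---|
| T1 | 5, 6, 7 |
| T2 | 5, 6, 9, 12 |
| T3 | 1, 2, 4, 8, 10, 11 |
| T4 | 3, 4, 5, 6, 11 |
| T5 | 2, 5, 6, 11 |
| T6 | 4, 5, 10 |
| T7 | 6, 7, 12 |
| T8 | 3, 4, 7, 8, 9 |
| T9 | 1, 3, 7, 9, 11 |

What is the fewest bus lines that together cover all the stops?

3

T2 and T3 and T9 together: T2 ∪ T3 ∪ T9 = {1, 2, 3, 4, 5, 6, 7, 8, 9, 10, 11, 12} — every stop is covered.
No 2 of the 9 bus lines cover everything (all 36 combinations miss at least one stop), so 3 is optimal.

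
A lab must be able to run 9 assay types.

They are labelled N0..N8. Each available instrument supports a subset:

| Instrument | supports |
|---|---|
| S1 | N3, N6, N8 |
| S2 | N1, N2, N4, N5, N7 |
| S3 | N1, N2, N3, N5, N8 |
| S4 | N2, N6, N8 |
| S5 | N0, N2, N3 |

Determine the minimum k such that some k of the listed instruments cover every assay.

Take {S1, S2, S5}. Their union is {N0, N1, N2, N3, N4, N5, N6, N7, N8}, which is all 9 assays.
Only S5 contains N0, so S5 is forced; the remaining 6 assays need at least 2 more instruments (each remaining instrument adds at most 4) — so at least 3 instruments are needed, and 3 is optimal.

3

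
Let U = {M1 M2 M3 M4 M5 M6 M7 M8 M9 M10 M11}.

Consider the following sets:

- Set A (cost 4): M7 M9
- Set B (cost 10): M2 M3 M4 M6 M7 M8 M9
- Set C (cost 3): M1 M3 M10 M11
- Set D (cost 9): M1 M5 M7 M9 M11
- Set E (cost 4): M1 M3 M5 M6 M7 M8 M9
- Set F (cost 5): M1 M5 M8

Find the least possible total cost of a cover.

17

B, C, E together cover every point (B ∪ C ∪ E = {M1, M2, M3, M4, M5, M6, M7, M8, M9, M10, M11}); total cost 10 + 3 + 4 = 17.
No covering selection has total cost below 17.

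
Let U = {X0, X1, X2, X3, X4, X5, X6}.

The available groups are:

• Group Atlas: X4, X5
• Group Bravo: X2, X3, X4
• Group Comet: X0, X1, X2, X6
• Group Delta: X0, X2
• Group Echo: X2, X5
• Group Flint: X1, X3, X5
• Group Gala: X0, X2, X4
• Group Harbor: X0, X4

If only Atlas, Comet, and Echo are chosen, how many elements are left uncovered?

1

Union of Atlas, Comet, Echo = {X0, X1, X2, X4, X5, X6}.
Not covered: X3 — 1 element.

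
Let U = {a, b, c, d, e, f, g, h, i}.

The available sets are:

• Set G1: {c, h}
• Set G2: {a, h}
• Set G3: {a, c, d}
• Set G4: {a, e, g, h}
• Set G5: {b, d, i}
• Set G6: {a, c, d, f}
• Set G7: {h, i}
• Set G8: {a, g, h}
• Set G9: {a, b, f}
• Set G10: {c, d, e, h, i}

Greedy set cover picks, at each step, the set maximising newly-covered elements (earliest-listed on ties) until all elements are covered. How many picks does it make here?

Greedy: pick G10 (covers 5 new) → pick G9 (covers 3 new) → pick G4 (covers 1 new). Total picks: 3.

3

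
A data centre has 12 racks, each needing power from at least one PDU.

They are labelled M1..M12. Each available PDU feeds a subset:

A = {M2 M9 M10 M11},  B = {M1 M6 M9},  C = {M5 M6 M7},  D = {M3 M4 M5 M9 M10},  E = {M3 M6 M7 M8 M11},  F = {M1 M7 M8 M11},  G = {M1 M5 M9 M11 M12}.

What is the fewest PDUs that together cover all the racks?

Take {A, D, E, G}. Their union is {M1, M2, M3, M4, M5, M6, M7, M8, M9, M10, M11, M12}, which is all 12 racks.
No 3 of the 7 PDUs cover everything (all 35 combinations miss at least one rack), so 4 is optimal.

4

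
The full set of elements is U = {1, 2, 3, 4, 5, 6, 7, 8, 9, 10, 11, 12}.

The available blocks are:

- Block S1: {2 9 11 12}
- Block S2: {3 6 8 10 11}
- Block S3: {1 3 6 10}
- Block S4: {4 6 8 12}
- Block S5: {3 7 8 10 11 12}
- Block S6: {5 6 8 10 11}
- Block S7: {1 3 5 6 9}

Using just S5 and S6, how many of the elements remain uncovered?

4

Union of S5, S6 = {3, 5, 6, 7, 8, 10, 11, 12}.
Not covered: 1, 2, 4, 9 — 4 elements.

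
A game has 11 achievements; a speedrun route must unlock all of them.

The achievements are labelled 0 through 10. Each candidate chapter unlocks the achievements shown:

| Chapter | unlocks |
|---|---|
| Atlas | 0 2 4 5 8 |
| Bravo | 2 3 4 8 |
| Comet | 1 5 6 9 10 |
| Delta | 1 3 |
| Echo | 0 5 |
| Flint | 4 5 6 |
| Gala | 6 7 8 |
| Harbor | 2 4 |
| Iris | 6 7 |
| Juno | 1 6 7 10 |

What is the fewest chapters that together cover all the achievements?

Take {Atlas, Comet, Delta, Gala}. Their union is {0, 1, 2, 3, 4, 5, 6, 7, 8, 9, 10}, which is all 11 achievements.
No 3 of the 10 chapters cover everything (all 120 combinations miss at least one achievement), so 4 is optimal.

4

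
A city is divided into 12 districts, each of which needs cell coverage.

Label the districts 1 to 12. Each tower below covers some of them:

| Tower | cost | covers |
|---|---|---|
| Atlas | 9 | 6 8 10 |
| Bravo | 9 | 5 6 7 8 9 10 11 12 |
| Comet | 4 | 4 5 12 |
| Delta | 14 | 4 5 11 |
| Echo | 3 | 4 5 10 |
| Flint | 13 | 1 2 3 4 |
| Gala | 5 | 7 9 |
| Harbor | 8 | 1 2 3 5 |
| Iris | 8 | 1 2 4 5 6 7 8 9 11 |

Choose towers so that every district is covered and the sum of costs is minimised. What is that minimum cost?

20

Bravo, Echo, Harbor together cover every district (Bravo ∪ Echo ∪ Harbor = {1, 2, 3, 4, 5, 6, 7, 8, 9, 10, 11, 12}); total cost 9 + 3 + 8 = 20.
The greedy pick Iris, Echo, Comet, Harbor costs 23; no covering selection beats 20.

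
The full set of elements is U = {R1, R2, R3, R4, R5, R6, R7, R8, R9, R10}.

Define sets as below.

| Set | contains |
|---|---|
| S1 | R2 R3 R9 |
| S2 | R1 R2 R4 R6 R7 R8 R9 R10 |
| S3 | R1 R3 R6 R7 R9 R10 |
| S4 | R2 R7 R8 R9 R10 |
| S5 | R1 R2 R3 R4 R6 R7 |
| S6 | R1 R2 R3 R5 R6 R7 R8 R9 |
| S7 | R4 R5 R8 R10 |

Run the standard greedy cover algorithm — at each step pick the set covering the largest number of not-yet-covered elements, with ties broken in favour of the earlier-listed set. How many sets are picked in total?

2

Greedy: pick S2 (covers 8 new) → pick S6 (covers 2 new). Total picks: 2.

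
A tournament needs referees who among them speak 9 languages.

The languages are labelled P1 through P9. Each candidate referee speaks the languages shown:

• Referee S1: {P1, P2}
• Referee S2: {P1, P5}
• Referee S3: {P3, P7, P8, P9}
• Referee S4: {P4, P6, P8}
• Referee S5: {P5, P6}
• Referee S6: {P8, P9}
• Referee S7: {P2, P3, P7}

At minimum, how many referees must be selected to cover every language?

S1 and S2 and S3 and S4 together: S1 ∪ S2 ∪ S3 ∪ S4 = {P1, P2, P3, P4, P5, P6, P7, P8, P9} — every language is covered.
No 3 of the 7 referees cover everything (all 35 combinations miss at least one language), so 4 is optimal.

4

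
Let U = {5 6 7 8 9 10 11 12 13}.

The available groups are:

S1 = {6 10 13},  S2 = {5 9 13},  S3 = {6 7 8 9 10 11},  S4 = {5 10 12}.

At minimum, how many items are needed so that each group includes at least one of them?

The 2 items {5, 6} hit every group.
No single item lies in every group, so at least 2 are needed and 2 is optimal.

2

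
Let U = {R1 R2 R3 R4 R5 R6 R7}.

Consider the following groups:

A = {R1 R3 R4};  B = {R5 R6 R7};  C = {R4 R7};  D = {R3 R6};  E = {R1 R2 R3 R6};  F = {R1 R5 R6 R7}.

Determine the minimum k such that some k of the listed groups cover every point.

3

B and C and E together: B ∪ C ∪ E = {R1, R2, R3, R4, R5, R6, R7} — every point is covered.
Only E contains R2, so E is forced; the remaining 3 points need at least 2 more groups (each remaining group adds at most 2) — so at least 3 groups are needed, and 3 is optimal.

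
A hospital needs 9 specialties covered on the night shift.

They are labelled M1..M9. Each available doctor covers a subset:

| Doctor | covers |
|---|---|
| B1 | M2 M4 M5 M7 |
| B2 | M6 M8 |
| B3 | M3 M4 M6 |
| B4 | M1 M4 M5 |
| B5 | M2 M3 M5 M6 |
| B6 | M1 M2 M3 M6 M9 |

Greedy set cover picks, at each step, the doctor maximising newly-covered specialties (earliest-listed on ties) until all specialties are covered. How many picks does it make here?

Greedy: pick B6 (covers 5 new) → pick B1 (covers 3 new) → pick B2 (covers 1 new). Total picks: 3.

3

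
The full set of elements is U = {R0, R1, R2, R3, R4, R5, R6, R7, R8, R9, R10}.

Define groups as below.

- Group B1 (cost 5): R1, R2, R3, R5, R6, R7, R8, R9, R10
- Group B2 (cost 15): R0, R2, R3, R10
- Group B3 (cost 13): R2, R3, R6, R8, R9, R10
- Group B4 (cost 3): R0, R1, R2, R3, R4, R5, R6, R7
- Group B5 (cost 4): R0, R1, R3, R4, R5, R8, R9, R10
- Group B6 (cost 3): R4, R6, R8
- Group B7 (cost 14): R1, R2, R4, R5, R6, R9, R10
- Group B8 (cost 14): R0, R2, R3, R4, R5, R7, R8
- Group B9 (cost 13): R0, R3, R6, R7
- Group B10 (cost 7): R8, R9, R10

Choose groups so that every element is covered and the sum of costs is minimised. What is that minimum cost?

7

B4, B5 together cover every element (B4 ∪ B5 = {R0, R1, R2, R3, R4, R5, R6, R7, R8, R9, R10}); total cost 3 + 4 = 7.
No covering selection has total cost below 7.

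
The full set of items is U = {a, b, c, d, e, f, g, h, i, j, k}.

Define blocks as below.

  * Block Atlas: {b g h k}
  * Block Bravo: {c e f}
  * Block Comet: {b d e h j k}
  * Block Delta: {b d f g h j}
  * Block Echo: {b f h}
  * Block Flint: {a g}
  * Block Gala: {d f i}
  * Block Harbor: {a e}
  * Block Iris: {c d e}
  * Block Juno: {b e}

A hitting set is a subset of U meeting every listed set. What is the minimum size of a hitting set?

The 3 items {e, f, g} hit every block.
The blocks Atlas, Gala, Harbor are pairwise disjoint, so any hitting set needs a separate item for each — at least 3. Hence 3 is optimal.

3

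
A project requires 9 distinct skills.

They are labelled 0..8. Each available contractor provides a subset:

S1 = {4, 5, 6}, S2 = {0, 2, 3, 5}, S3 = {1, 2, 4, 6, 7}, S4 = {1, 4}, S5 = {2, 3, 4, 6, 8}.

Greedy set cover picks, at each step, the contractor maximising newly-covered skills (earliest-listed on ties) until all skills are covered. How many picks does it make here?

Greedy: pick S3 (covers 5 new) → pick S2 (covers 3 new) → pick S5 (covers 1 new). Total picks: 3.

3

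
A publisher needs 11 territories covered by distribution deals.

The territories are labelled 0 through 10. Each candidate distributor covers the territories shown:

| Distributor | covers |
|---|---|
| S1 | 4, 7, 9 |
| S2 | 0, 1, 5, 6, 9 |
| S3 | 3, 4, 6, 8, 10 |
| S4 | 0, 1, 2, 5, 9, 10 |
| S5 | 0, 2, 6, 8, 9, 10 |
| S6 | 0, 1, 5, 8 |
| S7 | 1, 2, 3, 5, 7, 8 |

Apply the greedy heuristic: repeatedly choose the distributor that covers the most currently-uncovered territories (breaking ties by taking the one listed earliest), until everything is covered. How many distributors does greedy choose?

Greedy: pick S4 (covers 6 new) → pick S3 (covers 4 new) → pick S1 (covers 1 new). Total picks: 3.

3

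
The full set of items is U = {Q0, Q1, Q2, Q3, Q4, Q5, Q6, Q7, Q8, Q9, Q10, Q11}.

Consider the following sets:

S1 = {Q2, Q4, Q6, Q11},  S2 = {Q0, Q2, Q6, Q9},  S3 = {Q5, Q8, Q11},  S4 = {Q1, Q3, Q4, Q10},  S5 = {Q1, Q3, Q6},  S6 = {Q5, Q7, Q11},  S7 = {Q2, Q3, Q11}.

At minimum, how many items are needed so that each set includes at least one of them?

3

The 3 items {Q2, Q3, Q11} hit every set.
The sets S2, S3, S4 are pairwise disjoint, so any hitting set needs a separate item for each — at least 3. Hence 3 is optimal.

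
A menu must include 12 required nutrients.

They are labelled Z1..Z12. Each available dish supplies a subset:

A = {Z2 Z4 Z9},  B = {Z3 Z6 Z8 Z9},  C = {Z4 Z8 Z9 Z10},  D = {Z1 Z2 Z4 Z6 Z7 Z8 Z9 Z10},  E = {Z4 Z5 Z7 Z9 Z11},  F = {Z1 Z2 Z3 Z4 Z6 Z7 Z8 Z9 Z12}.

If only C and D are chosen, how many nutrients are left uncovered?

4

Union of C, D = {Z1, Z2, Z4, Z6, Z7, Z8, Z9, Z10}.
Not covered: Z3, Z5, Z11, Z12 — 4 nutrients.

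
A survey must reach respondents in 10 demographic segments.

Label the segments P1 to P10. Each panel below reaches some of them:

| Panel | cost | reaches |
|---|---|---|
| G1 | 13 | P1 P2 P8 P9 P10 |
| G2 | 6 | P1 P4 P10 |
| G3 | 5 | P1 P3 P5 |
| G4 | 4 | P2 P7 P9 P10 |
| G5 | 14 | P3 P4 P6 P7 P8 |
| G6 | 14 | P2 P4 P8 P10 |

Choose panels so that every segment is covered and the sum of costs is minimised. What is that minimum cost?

23

G3, G4, G5 together cover every segment (G3 ∪ G4 ∪ G5 = {P1, P2, P3, P4, P5, P6, P7, P8, P9, P10}); total cost 5 + 4 + 14 = 23.
No covering selection has total cost below 23.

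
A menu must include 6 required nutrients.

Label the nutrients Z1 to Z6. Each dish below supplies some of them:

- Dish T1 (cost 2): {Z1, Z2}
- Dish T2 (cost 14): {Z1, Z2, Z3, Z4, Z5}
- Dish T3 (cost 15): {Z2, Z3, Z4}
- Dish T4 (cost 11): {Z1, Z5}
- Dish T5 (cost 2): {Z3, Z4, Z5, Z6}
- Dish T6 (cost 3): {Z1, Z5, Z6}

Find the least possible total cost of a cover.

T1, T5 together cover every nutrient (T1 ∪ T5 = {Z1, Z2, Z3, Z4, Z5, Z6}); total cost 2 + 2 = 4.
No covering selection has total cost below 4.

4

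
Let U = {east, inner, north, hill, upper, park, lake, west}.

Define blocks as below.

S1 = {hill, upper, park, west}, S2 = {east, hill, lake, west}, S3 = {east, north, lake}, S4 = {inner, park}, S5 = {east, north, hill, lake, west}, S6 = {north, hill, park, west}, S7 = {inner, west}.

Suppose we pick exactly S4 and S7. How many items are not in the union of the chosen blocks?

Union of S4, S7 = {inner, park, west}.
Not covered: east, north, hill, upper, lake — 5 items.

5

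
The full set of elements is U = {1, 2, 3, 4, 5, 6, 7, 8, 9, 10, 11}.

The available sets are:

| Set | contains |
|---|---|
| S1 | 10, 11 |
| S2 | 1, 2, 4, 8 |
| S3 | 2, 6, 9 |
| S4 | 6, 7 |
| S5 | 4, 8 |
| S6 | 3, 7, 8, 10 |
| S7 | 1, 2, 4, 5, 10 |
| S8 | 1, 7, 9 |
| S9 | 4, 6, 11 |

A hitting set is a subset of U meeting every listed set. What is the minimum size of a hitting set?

4

The 4 elements {6, 8, 9, 10} hit every set.
No choice of 3 elements meets every set, so 4 is the minimum.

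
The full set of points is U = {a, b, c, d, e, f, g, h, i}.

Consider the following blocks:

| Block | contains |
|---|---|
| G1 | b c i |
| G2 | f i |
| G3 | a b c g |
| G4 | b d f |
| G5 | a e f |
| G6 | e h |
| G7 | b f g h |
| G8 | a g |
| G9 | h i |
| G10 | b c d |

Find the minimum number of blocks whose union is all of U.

4

Take {G3, G5, G9, G10}. Their union is {a, b, c, d, e, f, g, h, i}, which is all 9 points.
No 3 of the 10 blocks cover everything (all 120 combinations miss at least one point), so 4 is optimal.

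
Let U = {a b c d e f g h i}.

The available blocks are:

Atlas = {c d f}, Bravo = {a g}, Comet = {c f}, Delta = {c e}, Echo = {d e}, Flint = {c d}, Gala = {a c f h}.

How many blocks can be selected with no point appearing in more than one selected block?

Bravo, Comet, Echo are pairwise disjoint (Bravo={a,g}; Comet={c,f}; Echo={d,e}).
Every remaining block overlaps one of these, and no 4 of the listed blocks are pairwise disjoint, so 3 is the maximum.

3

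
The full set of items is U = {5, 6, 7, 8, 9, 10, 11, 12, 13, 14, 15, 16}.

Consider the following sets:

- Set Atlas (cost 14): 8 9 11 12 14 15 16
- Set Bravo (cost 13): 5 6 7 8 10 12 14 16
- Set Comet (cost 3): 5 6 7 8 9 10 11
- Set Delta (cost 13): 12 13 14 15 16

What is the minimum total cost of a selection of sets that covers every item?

Comet, Delta together cover every item (Comet ∪ Delta = {5, 6, 7, 8, 9, 10, 11, 12, 13, 14, 15, 16}); total cost 3 + 13 = 16.
No covering selection has total cost below 16.

16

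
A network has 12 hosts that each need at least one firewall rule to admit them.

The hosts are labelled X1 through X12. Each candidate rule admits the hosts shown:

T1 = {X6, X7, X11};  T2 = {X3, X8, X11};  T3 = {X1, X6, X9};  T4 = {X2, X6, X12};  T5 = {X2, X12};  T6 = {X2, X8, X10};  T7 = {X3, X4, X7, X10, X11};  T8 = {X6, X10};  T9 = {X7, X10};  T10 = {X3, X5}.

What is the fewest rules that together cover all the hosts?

T3 and T5 and T6 and T7 and T10 together: T3 ∪ T5 ∪ T6 ∪ T7 ∪ T10 = {X1, X2, X3, X4, X5, X6, X7, X8, X9, X10, X11, X12} — every host is covered.
No 4 of the 10 rules cover everything (all 210 combinations miss at least one host), so 5 is optimal.

5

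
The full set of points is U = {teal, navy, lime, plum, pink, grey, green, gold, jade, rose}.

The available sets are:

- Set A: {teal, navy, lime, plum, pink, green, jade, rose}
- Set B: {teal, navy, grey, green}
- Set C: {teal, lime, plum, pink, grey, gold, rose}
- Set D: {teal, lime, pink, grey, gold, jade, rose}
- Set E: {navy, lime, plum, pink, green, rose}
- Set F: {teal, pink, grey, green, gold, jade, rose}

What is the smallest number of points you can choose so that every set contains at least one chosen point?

2

H = {navy, grey} meets every set (each contains at least one member of H), and |H| = 2.
No single point lies in every set, so at least 2 are needed and 2 is optimal.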